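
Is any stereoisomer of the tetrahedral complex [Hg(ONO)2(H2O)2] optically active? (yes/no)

no

Only one geometric arrangement is possible.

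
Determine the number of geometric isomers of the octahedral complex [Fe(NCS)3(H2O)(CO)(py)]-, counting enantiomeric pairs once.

An octahedron has six vertices in three trans pairs; every non-trans pair is cis.
There are 4 geometric isomers: NCS mer (3 arrangements); NCS fac (chiral).

4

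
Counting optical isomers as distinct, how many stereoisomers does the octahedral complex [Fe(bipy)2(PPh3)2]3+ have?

In an octahedral complex each vertex has one trans partner and four cis neighbours.
Each bipy is bidentate and must span two cis positions.
There are 2 geometric isomers: PPh3 trans; PPh3 cis (chiral).
One of these lacks any improper symmetry element and so occurs as an enantiomeric pair, giving 2 + 1 = 3 stereoisomers in total.

3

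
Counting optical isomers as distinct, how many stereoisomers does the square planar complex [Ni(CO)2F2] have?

2

A square has two trans pairs of vertices; adjacent vertices are cis.
Working through the distinct placements yields 2 geometric isomers: CO cis; CO trans.
Each arrangement has an internal mirror plane or centre of symmetry, so none is chiral.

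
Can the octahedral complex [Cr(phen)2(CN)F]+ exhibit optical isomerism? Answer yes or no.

Each phen is bidentate and must span two cis positions.
There are 2 geometric isomers: CN and F mutually trans; CN and F mutually cis (chiral).
One of these lacks any improper symmetry element and so occurs as an enantiomeric pair, giving 2 + 1 = 3 stereoisomers in total.

yes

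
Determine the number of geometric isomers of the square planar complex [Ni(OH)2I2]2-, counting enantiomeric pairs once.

The distinct arrangements are (2 in all): OH cis; OH trans.

2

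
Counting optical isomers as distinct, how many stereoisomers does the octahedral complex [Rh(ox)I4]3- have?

An octahedron has six vertices in three trans pairs; every non-trans pair is cis.
Each ox is bidentate and must span two cis positions.
Only one geometric arrangement is possible.

1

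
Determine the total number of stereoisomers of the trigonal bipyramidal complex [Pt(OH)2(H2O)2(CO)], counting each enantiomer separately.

6

Placing the ligands in turn and identifying arrangements related by rotation or reflection leaves 5 distinct geometric isomers.
One of these lacks any improper symmetry element and so occurs as an enantiomeric pair, giving 5 + 1 = 6 stereoisomers in total.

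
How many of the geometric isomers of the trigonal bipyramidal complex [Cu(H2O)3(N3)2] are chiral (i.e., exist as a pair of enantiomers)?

A trigonal bipyramid has two axial and three equatorial sites, which are chemically inequivalent.
Systematic placement gives 3 geometric isomers: N3 both equatorial; N3 one axial, one equatorial; N3 both axial.
Each arrangement has an internal mirror plane or centre of symmetry, so none is chiral.

0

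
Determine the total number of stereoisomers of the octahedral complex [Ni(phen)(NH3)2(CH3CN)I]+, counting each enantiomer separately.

6

In an octahedral complex each vertex has one trans partner and four cis neighbours.
Each phen is bidentate and must span two cis positions.
Working through the distinct placements yields 4 geometric isomers: NH3 cis (3 arrangements, 2 chiral); NH3 trans.
Of these, 2 lack any improper symmetry element and so occur as enantiomeric pairs, giving 4 + 2 = 6 stereoisomers in total.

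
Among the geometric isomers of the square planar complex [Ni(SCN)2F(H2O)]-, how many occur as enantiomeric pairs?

Systematic placement gives 2 geometric isomers: SCN cis; SCN trans.
Each arrangement has an internal mirror plane or centre of symmetry, so none is chiral.

0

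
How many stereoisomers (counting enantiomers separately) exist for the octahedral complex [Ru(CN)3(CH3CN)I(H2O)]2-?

5

Systematic placement gives 4 geometric isomers: CN mer (3 arrangements); CN fac (chiral).
One of these lacks any improper symmetry element and so occurs as an enantiomeric pair, giving 4 + 1 = 5 stereoisomers in total.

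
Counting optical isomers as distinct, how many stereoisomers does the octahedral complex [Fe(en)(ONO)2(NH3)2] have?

4

In an octahedral complex each vertex has one trans partner and four cis neighbours.
Each en is bidentate and must span two cis positions.
There are 3 geometric isomers: ONO cis, NH3 trans; ONO cis, NH3 cis (chiral); ONO trans, NH3 cis.
One of these lacks any improper symmetry element and so occurs as an enantiomeric pair, giving 3 + 1 = 4 stereoisomers in total.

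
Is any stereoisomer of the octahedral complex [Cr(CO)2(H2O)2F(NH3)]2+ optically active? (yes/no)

An octahedron has six vertices in three trans pairs; every non-trans pair is cis.
Working through the distinct placements yields 6 geometric isomers: CO trans, H2O cis; CO trans, H2O trans; CO cis, H2O cis (3 arrangements, 2 chiral); CO cis, H2O trans.
Of these, 2 lack any improper symmetry element and so occur as enantiomeric pairs, giving 6 + 2 = 8 stereoisomers in total.

yes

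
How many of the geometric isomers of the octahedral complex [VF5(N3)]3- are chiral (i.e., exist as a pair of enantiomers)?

0

Only one geometric arrangement is possible.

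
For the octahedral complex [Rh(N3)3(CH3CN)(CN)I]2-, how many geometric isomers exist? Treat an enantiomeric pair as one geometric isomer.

4

In an octahedral complex each vertex has one trans partner and four cis neighbours.
The distinct arrangements are (4 in all): N3 mer (3 arrangements); N3 fac (chiral).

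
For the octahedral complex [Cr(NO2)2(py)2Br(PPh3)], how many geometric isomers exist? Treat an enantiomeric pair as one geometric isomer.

The six octahedral sites form three mutually perpendicular trans pairs.
There are 6 geometric isomers: NO2 cis, py trans; NO2 cis, py cis (3 arrangements, 2 chiral); NO2 trans, py trans; NO2 trans, py cis.

6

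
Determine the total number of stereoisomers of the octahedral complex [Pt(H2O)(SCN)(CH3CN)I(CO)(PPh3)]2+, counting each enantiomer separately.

30

An octahedron has six vertices in three trans pairs; every non-trans pair is cis.
Systematic enumeration (placing each ligand type in turn and discarding arrangements equivalent by rotation or reflection) gives 15 geometric isomers.
Of these, 15 lack any improper symmetry element and so occur as enantiomeric pairs, giving 15 + 15 = 30 stereoisomers in total.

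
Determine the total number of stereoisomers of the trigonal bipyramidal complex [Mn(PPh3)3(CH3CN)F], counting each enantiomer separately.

In a trigonal bipyramid the two axial positions differ from the three equatorial ones.
The distinct arrangements are (4 in all): CH3CN axial, F axial; CH3CN axial, F equatorial; CH3CN equatorial, F axial; CH3CN equatorial, F equatorial.
Each arrangement has an internal mirror plane or centre of symmetry, so none is chiral.

4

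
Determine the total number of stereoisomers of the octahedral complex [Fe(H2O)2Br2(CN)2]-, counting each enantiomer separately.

6

Systematic placement gives 5 geometric isomers: H2O trans, Br trans, CN trans; H2O cis, Br trans, CN cis; H2O trans, Br cis, CN cis; H2O cis, Br cis, CN cis (chiral); H2O cis, Br cis, CN trans.
One of these lacks any improper symmetry element and so occurs as an enantiomeric pair, giving 5 + 1 = 6 stereoisomers in total.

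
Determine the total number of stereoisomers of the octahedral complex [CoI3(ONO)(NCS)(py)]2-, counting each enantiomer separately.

An octahedron has six vertices in three trans pairs; every non-trans pair is cis.
Working through the distinct placements yields 4 geometric isomers: I mer (3 arrangements); I fac (chiral).
One of these lacks any improper symmetry element and so occurs as an enantiomeric pair, giving 4 + 1 = 5 stereoisomers in total.

5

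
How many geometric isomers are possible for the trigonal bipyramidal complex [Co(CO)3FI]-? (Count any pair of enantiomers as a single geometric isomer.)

A trigonal bipyramid has two axial and three equatorial sites, which are chemically inequivalent.
Systematic placement gives 4 geometric isomers: F equatorial, I equatorial; F axial, I equatorial; F equatorial, I axial; F axial, I axial.

4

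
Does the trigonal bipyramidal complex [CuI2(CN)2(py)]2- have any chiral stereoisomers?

yes

In a trigonal bipyramid the two axial positions differ from the three equatorial ones.
Placing the ligands in turn and identifying arrangements related by rotation or reflection leaves 5 distinct geometric isomers.
One of these lacks any improper symmetry element and so occurs as an enantiomeric pair, giving 5 + 1 = 6 stereoisomers in total.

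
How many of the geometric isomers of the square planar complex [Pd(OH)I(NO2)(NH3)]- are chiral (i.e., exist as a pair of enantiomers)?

0

Systematic placement gives 3 geometric isomers: (I/NO2 trans, NH3/OH trans); (I/OH trans, NH3/NO2 trans); (I/NH3 trans, NO2/OH trans).
Each arrangement has an internal mirror plane or centre of symmetry, so none is chiral.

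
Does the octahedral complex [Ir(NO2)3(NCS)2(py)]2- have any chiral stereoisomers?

There are 3 geometric isomers: NO2 mer, NCS trans; NO2 fac, NCS cis; NO2 mer, NCS cis.
Each arrangement has an internal mirror plane or centre of symmetry, so none is chiral.

no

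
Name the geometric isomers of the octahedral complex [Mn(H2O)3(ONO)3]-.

fac and mer

An octahedron has six vertices in three trans pairs; every non-trans pair is cis.
The distinct arrangements are (2 in all): H2O mer; H2O fac.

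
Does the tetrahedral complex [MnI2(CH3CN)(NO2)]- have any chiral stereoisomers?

no

All four vertices of a tetrahedron are equivalent and mutually adjacent, so cis/trans isomerism cannot arise.
Only one geometric arrangement is possible.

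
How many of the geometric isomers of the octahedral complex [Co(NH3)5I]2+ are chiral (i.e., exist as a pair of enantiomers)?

In an octahedral complex each vertex has one trans partner and four cis neighbours.
Only one geometric arrangement is possible.

0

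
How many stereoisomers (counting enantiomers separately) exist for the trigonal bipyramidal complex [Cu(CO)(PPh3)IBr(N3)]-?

A trigonal bipyramid has two axial and three equatorial sites, which are chemically inequivalent.
Placing the ligands in turn and identifying arrangements related by rotation or reflection leaves 10 distinct geometric isomers.
Of these, 10 lack any improper symmetry element and so occur as enantiomeric pairs, giving 10 + 10 = 20 stereoisomers in total.

20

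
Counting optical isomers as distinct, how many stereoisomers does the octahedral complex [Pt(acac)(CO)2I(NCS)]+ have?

6

An octahedron has six vertices in three trans pairs; every non-trans pair is cis.
Each acac is bidentate and must span two cis positions.
The distinct arrangements are (4 in all): CO trans; CO cis (3 arrangements, 2 chiral).
Of these, 2 lack any improper symmetry element and so occur as enantiomeric pairs, giving 4 + 2 = 6 stereoisomers in total.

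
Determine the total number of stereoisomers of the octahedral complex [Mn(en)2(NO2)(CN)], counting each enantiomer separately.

Each en is bidentate and must span two cis positions.
Working through the distinct placements yields 2 geometric isomers: NO2 and CN mutually trans; NO2 and CN mutually cis (chiral).
One of these lacks any improper symmetry element and so occurs as an enantiomeric pair, giving 2 + 1 = 3 stereoisomers in total.

3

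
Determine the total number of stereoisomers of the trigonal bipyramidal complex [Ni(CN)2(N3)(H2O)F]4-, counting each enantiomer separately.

Systematic enumeration (placing each ligand type in turn and discarding arrangements equivalent by rotation or reflection) gives 7 geometric isomers.
Of these, 3 lack any improper symmetry element and so occur as enantiomeric pairs, giving 7 + 3 = 10 stereoisomers in total.

10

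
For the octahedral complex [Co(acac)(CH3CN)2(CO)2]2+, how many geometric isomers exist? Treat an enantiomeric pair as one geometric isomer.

3

Each acac is bidentate and must span two cis positions.
There are 3 geometric isomers: CH3CN trans, CO cis; CH3CN cis, CO cis (chiral); CH3CN cis, CO trans.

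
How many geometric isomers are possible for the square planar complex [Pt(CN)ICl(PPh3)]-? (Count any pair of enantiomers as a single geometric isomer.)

A square has two trans pairs of vertices; adjacent vertices are cis.
There are 3 geometric isomers: (CN/I trans, Cl/PPh3 trans); (CN/PPh3 trans, Cl/I trans); (CN/Cl trans, I/PPh3 trans).

3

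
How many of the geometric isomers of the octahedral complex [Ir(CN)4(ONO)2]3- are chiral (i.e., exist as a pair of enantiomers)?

0

The six octahedral sites form three mutually perpendicular trans pairs.
There are 2 geometric isomers: ONO trans; ONO cis.
Each arrangement has an internal mirror plane or centre of symmetry, so none is chiral.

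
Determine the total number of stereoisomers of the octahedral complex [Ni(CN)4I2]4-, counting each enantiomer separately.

2

The six octahedral sites form three mutually perpendicular trans pairs.
Systematic placement gives 2 geometric isomers: I trans; I cis.
Each arrangement has an internal mirror plane or centre of symmetry, so none is chiral.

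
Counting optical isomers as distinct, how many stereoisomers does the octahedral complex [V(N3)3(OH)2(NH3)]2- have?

Systematic placement gives 3 geometric isomers: N3 mer, OH trans; N3 mer, OH cis; N3 fac, OH cis.
Each arrangement has an internal mirror plane or centre of symmetry, so none is chiral.

3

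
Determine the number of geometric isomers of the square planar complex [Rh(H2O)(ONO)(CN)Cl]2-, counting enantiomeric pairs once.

The distinct arrangements are (3 in all): (CN/H2O trans, Cl/ONO trans); (CN/ONO trans, Cl/H2O trans); (CN/Cl trans, H2O/ONO trans).

3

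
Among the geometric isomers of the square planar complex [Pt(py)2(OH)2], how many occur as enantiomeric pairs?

The distinct arrangements are (2 in all): py cis; py trans.
Each arrangement has an internal mirror plane or centre of symmetry, so none is chiral.

0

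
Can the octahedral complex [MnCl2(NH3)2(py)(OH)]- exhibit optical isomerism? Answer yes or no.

yes

The six octahedral sites form three mutually perpendicular trans pairs.
Systematic placement gives 6 geometric isomers: Cl trans, NH3 trans; Cl trans, NH3 cis; Cl cis, NH3 cis (3 arrangements, 2 chiral); Cl cis, NH3 trans.
Of these, 2 lack any improper symmetry element and so occur as enantiomeric pairs, giving 6 + 2 = 8 stereoisomers in total.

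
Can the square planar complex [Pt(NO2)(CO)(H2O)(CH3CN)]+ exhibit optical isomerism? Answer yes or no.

Systematic placement gives 3 geometric isomers: (CH3CN/H2O trans, CO/NO2 trans); (CH3CN/NO2 trans, CO/H2O trans); (CH3CN/CO trans, H2O/NO2 trans).
Each arrangement has an internal mirror plane or centre of symmetry, so none is chiral.

no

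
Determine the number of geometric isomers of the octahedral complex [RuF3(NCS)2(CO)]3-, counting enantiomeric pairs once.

In an octahedral complex each vertex has one trans partner and four cis neighbours.
There are 3 geometric isomers: F mer, NCS trans; F fac, NCS cis; F mer, NCS cis.

3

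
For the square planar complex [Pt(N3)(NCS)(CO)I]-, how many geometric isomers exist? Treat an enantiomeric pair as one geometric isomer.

In a square planar complex each vertex has one trans partner and two cis neighbours.
Systematic placement gives 3 geometric isomers: (CO/N3 trans, I/NCS trans); (CO/NCS trans, I/N3 trans); (CO/I trans, N3/NCS trans).

3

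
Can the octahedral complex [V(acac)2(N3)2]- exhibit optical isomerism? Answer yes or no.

The six octahedral sites form three mutually perpendicular trans pairs.
Each acac is bidentate and must span two cis positions.
Working through the distinct placements yields 2 geometric isomers: N3 trans; N3 cis (chiral).
One of these lacks any improper symmetry element and so occurs as an enantiomeric pair, giving 2 + 1 = 3 stereoisomers in total.

yes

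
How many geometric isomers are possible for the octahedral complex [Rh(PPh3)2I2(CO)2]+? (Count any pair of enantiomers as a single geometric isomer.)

In an octahedral complex each vertex has one trans partner and four cis neighbours.
There are 5 geometric isomers: PPh3 trans, I trans, CO trans; PPh3 cis, I cis, CO trans; PPh3 trans, I cis, CO cis; PPh3 cis, I cis, CO cis (chiral); PPh3 cis, I trans, CO cis.

5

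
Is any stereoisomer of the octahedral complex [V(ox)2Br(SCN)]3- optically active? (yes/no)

An octahedron has six vertices in three trans pairs; every non-trans pair is cis.
Each ox is bidentate and must span two cis positions.
The distinct arrangements are (2 in all): Br and SCN mutually trans; Br and SCN mutually cis (chiral).
One of these lacks any improper symmetry element and so occurs as an enantiomeric pair, giving 2 + 1 = 3 stereoisomers in total.

yes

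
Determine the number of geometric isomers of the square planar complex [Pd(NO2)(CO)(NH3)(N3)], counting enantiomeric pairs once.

3

The distinct arrangements are (3 in all): (CO/NH3 trans, N3/NO2 trans); (CO/NO2 trans, N3/NH3 trans); (CO/N3 trans, NH3/NO2 trans).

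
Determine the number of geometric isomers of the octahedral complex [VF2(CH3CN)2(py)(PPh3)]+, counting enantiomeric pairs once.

An octahedron has six vertices in three trans pairs; every non-trans pair is cis.
Systematic placement gives 6 geometric isomers: F trans, CH3CN trans; F cis, CH3CN trans; F cis, CH3CN cis (3 arrangements, 2 chiral); F trans, CH3CN cis.

6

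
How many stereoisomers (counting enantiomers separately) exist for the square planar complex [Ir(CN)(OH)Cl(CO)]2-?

The distinct arrangements are (3 in all): (CN/Cl trans, CO/OH trans); (CN/OH trans, CO/Cl trans); (CN/CO trans, Cl/OH trans).
Each arrangement has an internal mirror plane or centre of symmetry, so none is chiral.

3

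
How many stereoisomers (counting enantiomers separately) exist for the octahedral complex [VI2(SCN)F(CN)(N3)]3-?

In an octahedral complex each vertex has one trans partner and four cis neighbours.
Placing the ligands in turn and identifying arrangements related by rotation or reflection leaves 9 distinct geometric isomers.
Of these, 6 lack any improper symmetry element and so occur as enantiomeric pairs, giving 9 + 6 = 15 stereoisomers in total.

15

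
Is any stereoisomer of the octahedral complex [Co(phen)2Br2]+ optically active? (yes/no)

yes

The six octahedral sites form three mutually perpendicular trans pairs.
Each phen is bidentate and must span two cis positions.
There are 2 geometric isomers: Br trans; Br cis (chiral).
One of these lacks any improper symmetry element and so occurs as an enantiomeric pair, giving 2 + 1 = 3 stereoisomers in total.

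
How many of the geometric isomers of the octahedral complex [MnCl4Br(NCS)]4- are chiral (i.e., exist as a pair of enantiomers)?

The distinct arrangements are (2 in all): Br and NCS mutually cis; Br and NCS mutually trans.
Each arrangement has an internal mirror plane or centre of symmetry, so none is chiral.

0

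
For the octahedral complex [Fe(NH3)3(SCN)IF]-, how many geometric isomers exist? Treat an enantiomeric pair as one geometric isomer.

4

In an octahedral complex each vertex has one trans partner and four cis neighbours.
Working through the distinct placements yields 4 geometric isomers: NH3 mer (3 arrangements); NH3 fac (chiral).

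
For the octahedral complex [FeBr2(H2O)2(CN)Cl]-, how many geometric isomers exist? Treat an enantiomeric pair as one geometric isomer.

There are 6 geometric isomers: Br trans, H2O trans; Br trans, H2O cis; Br cis, H2O trans; Br cis, H2O cis (3 arrangements, 2 chiral).

6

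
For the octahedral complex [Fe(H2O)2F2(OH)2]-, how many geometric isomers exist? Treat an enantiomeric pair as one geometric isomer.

In an octahedral complex each vertex has one trans partner and four cis neighbours.
There are 5 geometric isomers: H2O trans, F trans, OH trans; H2O cis, F trans, OH cis; H2O cis, F cis, OH trans; H2O cis, F cis, OH cis (chiral); H2O trans, F cis, OH cis.

5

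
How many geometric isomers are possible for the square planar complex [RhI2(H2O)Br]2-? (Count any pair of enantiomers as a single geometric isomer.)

A square has two trans pairs of vertices; adjacent vertices are cis.
Working through the distinct placements yields 2 geometric isomers: I cis; I trans.

2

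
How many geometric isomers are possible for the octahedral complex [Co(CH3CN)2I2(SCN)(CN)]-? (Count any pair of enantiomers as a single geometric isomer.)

An octahedron has six vertices in three trans pairs; every non-trans pair is cis.
Systematic placement gives 6 geometric isomers: CH3CN trans, I cis; CH3CN trans, I trans; CH3CN cis, I cis (3 arrangements, 2 chiral); CH3CN cis, I trans.

6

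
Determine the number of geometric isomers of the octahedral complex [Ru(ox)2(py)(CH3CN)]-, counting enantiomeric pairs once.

The six octahedral sites form three mutually perpendicular trans pairs.
Each ox is bidentate and must span two cis positions.
The distinct arrangements are (2 in all): py and CH3CN mutually cis (chiral); py and CH3CN mutually trans.

2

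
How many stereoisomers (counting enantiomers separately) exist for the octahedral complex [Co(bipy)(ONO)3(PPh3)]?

2

An octahedron has six vertices in three trans pairs; every non-trans pair is cis.
Each bipy is bidentate and must span two cis positions.
Systematic placement gives 2 geometric isomers: ONO mer; ONO fac.
Each arrangement has an internal mirror plane or centre of symmetry, so none is chiral.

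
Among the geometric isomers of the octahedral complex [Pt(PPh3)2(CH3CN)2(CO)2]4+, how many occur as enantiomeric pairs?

In an octahedral complex each vertex has one trans partner and four cis neighbours.
The distinct arrangements are (5 in all): PPh3 trans, CH3CN trans, CO trans; PPh3 cis, CH3CN trans, CO cis; PPh3 trans, CH3CN cis, CO cis; PPh3 cis, CH3CN cis, CO cis (chiral); PPh3 cis, CH3CN cis, CO trans.
One of these lacks any improper symmetry element and so occurs as an enantiomeric pair, giving 5 + 1 = 6 stereoisomers in total.

1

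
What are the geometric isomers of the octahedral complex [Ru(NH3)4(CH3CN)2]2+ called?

Working through the distinct placements yields 2 geometric isomers: CH3CN trans; CH3CN cis.

cis and trans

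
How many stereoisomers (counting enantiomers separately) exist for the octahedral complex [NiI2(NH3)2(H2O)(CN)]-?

The six octahedral sites form three mutually perpendicular trans pairs.
The distinct arrangements are (6 in all): I trans, NH3 trans; I cis, NH3 cis (3 arrangements, 2 chiral); I cis, NH3 trans; I trans, NH3 cis.
Of these, 2 lack any improper symmetry element and so occur as enantiomeric pairs, giving 6 + 2 = 8 stereoisomers in total.

8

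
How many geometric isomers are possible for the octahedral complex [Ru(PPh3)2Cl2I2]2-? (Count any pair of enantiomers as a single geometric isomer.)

In an octahedral complex each vertex has one trans partner and four cis neighbours.
The distinct arrangements are (5 in all): PPh3 trans, Cl trans, I trans; PPh3 cis, Cl trans, I cis; PPh3 trans, Cl cis, I cis; PPh3 cis, Cl cis, I cis (chiral); PPh3 cis, Cl cis, I trans.

5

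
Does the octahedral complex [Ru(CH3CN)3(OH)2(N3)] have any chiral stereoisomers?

In an octahedral complex each vertex has one trans partner and four cis neighbours.
The distinct arrangements are (3 in all): CH3CN mer, OH trans; CH3CN mer, OH cis; CH3CN fac, OH cis.
Each arrangement has an internal mirror plane or centre of symmetry, so none is chiral.

no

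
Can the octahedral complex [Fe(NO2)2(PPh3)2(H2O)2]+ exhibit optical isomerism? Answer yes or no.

In an octahedral complex each vertex has one trans partner and four cis neighbours.
There are 5 geometric isomers: NO2 trans, PPh3 trans, H2O trans; NO2 cis, PPh3 cis, H2O trans; NO2 cis, PPh3 trans, H2O cis; NO2 cis, PPh3 cis, H2O cis (chiral); NO2 trans, PPh3 cis, H2O cis.
One of these lacks any improper symmetry element and so occurs as an enantiomeric pair, giving 5 + 1 = 6 stereoisomers in total.

yes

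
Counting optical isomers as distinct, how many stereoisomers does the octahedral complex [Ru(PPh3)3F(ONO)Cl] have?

An octahedron has six vertices in three trans pairs; every non-trans pair is cis.
There are 4 geometric isomers: PPh3 mer (3 arrangements); PPh3 fac (chiral).
One of these lacks any improper symmetry element and so occurs as an enantiomeric pair, giving 4 + 1 = 5 stereoisomers in total.

5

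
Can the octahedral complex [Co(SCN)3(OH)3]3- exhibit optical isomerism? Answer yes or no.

Working through the distinct placements yields 2 geometric isomers: SCN mer; SCN fac.
Each arrangement has an internal mirror plane or centre of symmetry, so none is chiral.

no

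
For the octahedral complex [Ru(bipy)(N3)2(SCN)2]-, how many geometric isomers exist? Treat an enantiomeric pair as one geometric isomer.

The six octahedral sites form three mutually perpendicular trans pairs.
Each bipy is bidentate and must span two cis positions.
Working through the distinct placements yields 3 geometric isomers: N3 trans, SCN cis; N3 cis, SCN cis (chiral); N3 cis, SCN trans.

3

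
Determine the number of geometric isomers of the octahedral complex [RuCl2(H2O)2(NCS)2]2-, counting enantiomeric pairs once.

5

An octahedron has six vertices in three trans pairs; every non-trans pair is cis.
Working through the distinct placements yields 5 geometric isomers: Cl trans, H2O trans, NCS trans; Cl trans, H2O cis, NCS cis; Cl cis, H2O cis, NCS trans; Cl cis, H2O cis, NCS cis (chiral); Cl cis, H2O trans, NCS cis.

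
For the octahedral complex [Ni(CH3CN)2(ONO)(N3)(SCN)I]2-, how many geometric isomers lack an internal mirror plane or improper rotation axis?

An octahedron has six vertices in three trans pairs; every non-trans pair is cis.
Placing the ligands in turn and identifying arrangements related by rotation or reflection leaves 9 distinct geometric isomers.
Of these, 6 lack any improper symmetry element and so occur as enantiomeric pairs, giving 9 + 6 = 15 stereoisomers in total.

6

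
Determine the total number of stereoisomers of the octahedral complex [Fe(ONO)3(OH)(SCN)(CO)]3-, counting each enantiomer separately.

The distinct arrangements are (4 in all): ONO mer (3 arrangements); ONO fac (chiral).
One of these lacks any improper symmetry element and so occurs as an enantiomeric pair, giving 4 + 1 = 5 stereoisomers in total.

5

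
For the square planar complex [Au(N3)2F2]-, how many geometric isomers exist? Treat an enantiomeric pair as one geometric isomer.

2

In a square planar complex each vertex has one trans partner and two cis neighbours.
Systematic placement gives 2 geometric isomers: N3 cis; N3 trans.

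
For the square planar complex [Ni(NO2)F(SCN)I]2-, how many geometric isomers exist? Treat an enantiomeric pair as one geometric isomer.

A square has two trans pairs of vertices; adjacent vertices are cis.
Working through the distinct placements yields 3 geometric isomers: (F/NO2 trans, I/SCN trans); (F/SCN trans, I/NO2 trans); (F/I trans, NO2/SCN trans).

3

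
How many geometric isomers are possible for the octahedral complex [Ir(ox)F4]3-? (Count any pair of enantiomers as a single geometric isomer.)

1

In an octahedral complex each vertex has one trans partner and four cis neighbours.
Each ox is bidentate and must span two cis positions.
Only one geometric arrangement is possible.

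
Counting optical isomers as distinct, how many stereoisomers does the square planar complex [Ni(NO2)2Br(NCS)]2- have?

A square has two trans pairs of vertices; adjacent vertices are cis.
Systematic placement gives 2 geometric isomers: NO2 cis; NO2 trans.
Each arrangement has an internal mirror plane or centre of symmetry, so none is chiral.

2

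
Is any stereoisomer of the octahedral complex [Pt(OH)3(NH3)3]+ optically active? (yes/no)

An octahedron has six vertices in three trans pairs; every non-trans pair is cis.
Working through the distinct placements yields 2 geometric isomers: OH mer; OH fac.
Each arrangement has an internal mirror plane or centre of symmetry, so none is chiral.

no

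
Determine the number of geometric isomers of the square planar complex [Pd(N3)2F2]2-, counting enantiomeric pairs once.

A square has two trans pairs of vertices; adjacent vertices are cis.
There are 2 geometric isomers: N3 cis; N3 trans.

2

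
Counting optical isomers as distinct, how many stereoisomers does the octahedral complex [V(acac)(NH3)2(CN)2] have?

Each acac is bidentate and must span two cis positions.
The distinct arrangements are (3 in all): NH3 cis, CN trans; NH3 cis, CN cis (chiral); NH3 trans, CN cis.
One of these lacks any improper symmetry element and so occurs as an enantiomeric pair, giving 3 + 1 = 4 stereoisomers in total.

4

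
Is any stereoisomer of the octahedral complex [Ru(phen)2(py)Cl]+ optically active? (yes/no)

yes

Each phen is bidentate and must span two cis positions.
The distinct arrangements are (2 in all): py and Cl mutually cis (chiral); py and Cl mutually trans.
One of these lacks any improper symmetry element and so occurs as an enantiomeric pair, giving 2 + 1 = 3 stereoisomers in total.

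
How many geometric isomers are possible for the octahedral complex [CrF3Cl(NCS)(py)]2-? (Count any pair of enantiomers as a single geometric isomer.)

Systematic placement gives 4 geometric isomers: F mer (3 arrangements); F fac (chiral).

4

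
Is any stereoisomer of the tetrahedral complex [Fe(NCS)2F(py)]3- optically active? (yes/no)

no

Only one geometric arrangement is possible.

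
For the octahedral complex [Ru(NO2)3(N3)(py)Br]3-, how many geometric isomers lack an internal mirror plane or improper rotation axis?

1

The six octahedral sites form three mutually perpendicular trans pairs.
The distinct arrangements are (4 in all): NO2 mer (3 arrangements); NO2 fac (chiral).
One of these lacks any improper symmetry element and so occurs as an enantiomeric pair, giving 4 + 1 = 5 stereoisomers in total.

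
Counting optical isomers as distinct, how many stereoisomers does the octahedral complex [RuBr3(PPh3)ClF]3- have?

An octahedron has six vertices in three trans pairs; every non-trans pair is cis.
Systematic placement gives 4 geometric isomers: Br mer (3 arrangements); Br fac (chiral).
One of these lacks any improper symmetry element and so occurs as an enantiomeric pair, giving 4 + 1 = 5 stereoisomers in total.

5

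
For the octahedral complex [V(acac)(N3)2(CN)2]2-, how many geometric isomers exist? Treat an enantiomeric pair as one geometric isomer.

Each acac is bidentate and must span two cis positions.
Working through the distinct placements yields 3 geometric isomers: N3 cis, CN trans; N3 cis, CN cis (chiral); N3 trans, CN cis.

3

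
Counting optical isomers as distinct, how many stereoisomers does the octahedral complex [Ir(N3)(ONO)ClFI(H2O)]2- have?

30

The six octahedral sites form three mutually perpendicular trans pairs.
Exhaustive case analysis gives 15 geometric isomers.
Of these, 15 lack any improper symmetry element and so occur as enantiomeric pairs, giving 15 + 15 = 30 stereoisomers in total.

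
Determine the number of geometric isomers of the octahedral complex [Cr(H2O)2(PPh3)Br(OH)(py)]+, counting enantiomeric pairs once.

An octahedron has six vertices in three trans pairs; every non-trans pair is cis.
Exhaustive case analysis gives 9 geometric isomers.

9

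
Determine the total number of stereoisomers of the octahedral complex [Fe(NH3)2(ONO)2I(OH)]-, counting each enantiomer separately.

In an octahedral complex each vertex has one trans partner and four cis neighbours.
Working through the distinct placements yields 6 geometric isomers: NH3 cis, ONO trans; NH3 cis, ONO cis (3 arrangements, 2 chiral); NH3 trans, ONO trans; NH3 trans, ONO cis.
Of these, 2 lack any improper symmetry element and so occur as enantiomeric pairs, giving 6 + 2 = 8 stereoisomers in total.

8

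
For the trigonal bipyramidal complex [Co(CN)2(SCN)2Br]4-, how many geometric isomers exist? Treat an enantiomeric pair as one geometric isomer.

Exhaustive case analysis gives 5 geometric isomers.

5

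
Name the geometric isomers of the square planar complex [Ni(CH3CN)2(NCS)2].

A square has two trans pairs of vertices; adjacent vertices are cis.
Systematic placement gives 2 geometric isomers: CH3CN cis; CH3CN trans.

cis and trans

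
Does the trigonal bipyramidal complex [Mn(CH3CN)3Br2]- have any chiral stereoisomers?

In a trigonal bipyramid the two axial positions differ from the three equatorial ones.
Working through the distinct placements yields 3 geometric isomers: Br both axial; Br one axial, one equatorial; Br both equatorial.
Each arrangement has an internal mirror plane or centre of symmetry, so none is chiral.

no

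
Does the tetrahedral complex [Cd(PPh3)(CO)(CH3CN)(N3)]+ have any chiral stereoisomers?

yes

All four vertices of a tetrahedron are equivalent and mutually adjacent, so cis/trans isomerism cannot arise.
Only one geometric arrangement is possible; it has no improper symmetry element, so it exists as a pair of enantiomers (2 stereoisomers).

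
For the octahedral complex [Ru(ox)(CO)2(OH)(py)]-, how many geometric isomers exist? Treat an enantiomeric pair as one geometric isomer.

4

Each ox is bidentate and must span two cis positions.
Systematic placement gives 4 geometric isomers: CO trans; CO cis (3 arrangements, 2 chiral).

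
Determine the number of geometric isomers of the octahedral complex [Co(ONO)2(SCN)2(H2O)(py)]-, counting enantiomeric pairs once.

The six octahedral sites form three mutually perpendicular trans pairs.
There are 6 geometric isomers: ONO cis, SCN cis (3 arrangements, 2 chiral); ONO cis, SCN trans; ONO trans, SCN cis; ONO trans, SCN trans.

6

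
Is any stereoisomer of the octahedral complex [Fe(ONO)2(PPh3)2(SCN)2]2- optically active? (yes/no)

yes

There are 5 geometric isomers: ONO trans, PPh3 trans, SCN trans; ONO trans, PPh3 cis, SCN cis; ONO cis, PPh3 cis, SCN trans; ONO cis, PPh3 cis, SCN cis (chiral); ONO cis, PPh3 trans, SCN cis.
One of these lacks any improper symmetry element and so occurs as an enantiomeric pair, giving 5 + 1 = 6 stereoisomers in total.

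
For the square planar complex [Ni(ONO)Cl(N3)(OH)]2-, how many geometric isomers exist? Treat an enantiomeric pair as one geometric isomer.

In a square planar complex each vertex has one trans partner and two cis neighbours.
Working through the distinct placements yields 3 geometric isomers: (Cl/OH trans, N3/ONO trans); (Cl/ONO trans, N3/OH trans); (Cl/N3 trans, OH/ONO trans).

3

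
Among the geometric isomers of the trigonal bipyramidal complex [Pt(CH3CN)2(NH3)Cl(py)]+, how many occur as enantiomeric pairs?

3

A trigonal bipyramid has two axial and three equatorial sites, which are chemically inequivalent.
Systematic enumeration (placing each ligand type in turn and discarding arrangements equivalent by rotation or reflection) gives 7 geometric isomers.
Of these, 3 lack any improper symmetry element and so occur as enantiomeric pairs, giving 7 + 3 = 10 stereoisomers in total.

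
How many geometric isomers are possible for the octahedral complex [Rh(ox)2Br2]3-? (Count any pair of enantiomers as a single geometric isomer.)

2

In an octahedral complex each vertex has one trans partner and four cis neighbours.
Each ox is bidentate and must span two cis positions.
There are 2 geometric isomers: Br trans; Br cis (chiral).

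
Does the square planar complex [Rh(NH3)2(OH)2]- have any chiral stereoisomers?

In a square planar complex each vertex has one trans partner and two cis neighbours.
Systematic placement gives 2 geometric isomers: NH3 cis; NH3 trans.
Each arrangement has an internal mirror plane or centre of symmetry, so none is chiral.

no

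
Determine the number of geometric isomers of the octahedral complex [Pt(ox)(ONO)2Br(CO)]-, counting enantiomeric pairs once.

4

The six octahedral sites form three mutually perpendicular trans pairs.
Each ox is bidentate and must span two cis positions.
There are 4 geometric isomers: ONO cis (3 arrangements, 2 chiral); ONO trans.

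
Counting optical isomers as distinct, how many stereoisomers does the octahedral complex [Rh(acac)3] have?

2

The six octahedral sites form three mutually perpendicular trans pairs.
Each acac is bidentate and must span two cis positions.
Only one geometric arrangement is possible; it has no improper symmetry element, so it exists as a pair of enantiomers (2 stereoisomers).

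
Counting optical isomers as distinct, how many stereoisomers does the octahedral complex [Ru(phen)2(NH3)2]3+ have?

3

The six octahedral sites form three mutually perpendicular trans pairs.
Each phen is bidentate and must span two cis positions.
The distinct arrangements are (2 in all): NH3 trans; NH3 cis (chiral).
One of these lacks any improper symmetry element and so occurs as an enantiomeric pair, giving 2 + 1 = 3 stereoisomers in total.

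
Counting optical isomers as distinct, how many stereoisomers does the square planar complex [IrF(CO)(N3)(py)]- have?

3

A square has two trans pairs of vertices; adjacent vertices are cis.
There are 3 geometric isomers: (CO/N3 trans, F/py trans); (CO/py trans, F/N3 trans); (CO/F trans, N3/py trans).
Each arrangement has an internal mirror plane or centre of symmetry, so none is chiral.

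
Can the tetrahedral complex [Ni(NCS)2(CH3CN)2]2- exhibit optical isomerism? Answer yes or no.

Only one geometric arrangement is possible.

no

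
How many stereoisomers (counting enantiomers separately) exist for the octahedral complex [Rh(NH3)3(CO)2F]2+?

3

The six octahedral sites form three mutually perpendicular trans pairs.
Systematic placement gives 3 geometric isomers: NH3 mer, CO trans; NH3 mer, CO cis; NH3 fac, CO cis.
Each arrangement has an internal mirror plane or centre of symmetry, so none is chiral.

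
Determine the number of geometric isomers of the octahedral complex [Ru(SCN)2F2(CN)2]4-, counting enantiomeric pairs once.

5

The six octahedral sites form three mutually perpendicular trans pairs.
Systematic placement gives 5 geometric isomers: SCN trans, F trans, CN trans; SCN cis, F cis, CN trans; SCN trans, F cis, CN cis; SCN cis, F cis, CN cis (chiral); SCN cis, F trans, CN cis.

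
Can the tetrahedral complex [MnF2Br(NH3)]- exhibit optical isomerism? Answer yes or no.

In a tetrahedral complex all four positions are equivalent and every pair of ligands is adjacent — there is no cis/trans distinction.
Only one geometric arrangement is possible.

no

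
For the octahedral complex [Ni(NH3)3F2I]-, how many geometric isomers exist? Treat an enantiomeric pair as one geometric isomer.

3

Working through the distinct placements yields 3 geometric isomers: NH3 mer, F trans; NH3 mer, F cis; NH3 fac, F cis.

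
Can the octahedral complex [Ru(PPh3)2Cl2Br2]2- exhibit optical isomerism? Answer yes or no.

yes

Working through the distinct placements yields 5 geometric isomers: PPh3 trans, Cl trans, Br trans; PPh3 cis, Cl cis, Br trans; PPh3 trans, Cl cis, Br cis; PPh3 cis, Cl cis, Br cis (chiral); PPh3 cis, Cl trans, Br cis.
One of these lacks any improper symmetry element and so occurs as an enantiomeric pair, giving 5 + 1 = 6 stereoisomers in total.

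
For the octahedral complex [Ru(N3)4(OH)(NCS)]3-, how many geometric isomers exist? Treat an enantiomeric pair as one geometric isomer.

There are 2 geometric isomers: OH and NCS mutually trans; OH and NCS mutually cis.

2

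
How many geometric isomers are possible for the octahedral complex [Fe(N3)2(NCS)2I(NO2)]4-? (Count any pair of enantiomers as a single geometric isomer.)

6

Systematic placement gives 6 geometric isomers: N3 cis, NCS cis (3 arrangements, 2 chiral); N3 cis, NCS trans; N3 trans, NCS cis; N3 trans, NCS trans.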